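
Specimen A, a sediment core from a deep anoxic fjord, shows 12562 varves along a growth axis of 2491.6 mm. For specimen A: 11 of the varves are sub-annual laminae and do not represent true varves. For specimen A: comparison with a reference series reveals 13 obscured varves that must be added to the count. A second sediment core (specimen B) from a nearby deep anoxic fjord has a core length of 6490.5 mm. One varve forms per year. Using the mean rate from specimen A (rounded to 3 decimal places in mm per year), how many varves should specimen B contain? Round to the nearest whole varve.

32780 varves

Specimen A: true varve count = 12562 − 11 + 13 = 12564.
A: Extension rate ≈ 2491.6 / 12564 = 0.198 mm per year.
For B, 6490.5 / 0.198 = 32780.30 years ≈ 32780 varves.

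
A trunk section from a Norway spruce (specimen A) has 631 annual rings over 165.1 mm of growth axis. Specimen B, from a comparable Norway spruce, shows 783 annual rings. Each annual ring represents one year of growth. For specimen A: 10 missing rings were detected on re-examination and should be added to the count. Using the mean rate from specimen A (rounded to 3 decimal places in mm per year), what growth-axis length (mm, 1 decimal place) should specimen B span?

202.0 mm

Specimen A: true annual ring count = 631 + 10 = 641.
A: Extension rate ≈ 165.1 / 641 = 0.258 mm per year.
Length of B = 0.258 × 783 = 202.0 mm.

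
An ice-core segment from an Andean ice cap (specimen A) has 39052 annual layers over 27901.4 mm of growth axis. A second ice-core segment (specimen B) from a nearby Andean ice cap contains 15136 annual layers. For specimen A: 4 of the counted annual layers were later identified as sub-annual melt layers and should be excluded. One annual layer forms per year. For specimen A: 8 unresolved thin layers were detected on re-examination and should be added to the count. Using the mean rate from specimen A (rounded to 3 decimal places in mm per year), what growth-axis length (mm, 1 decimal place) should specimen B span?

10807.1 mm

Specimen A: true annual layer count = 39052 − 4 + 8 = 39056.
A: Mean rate = 27901.4 mm / 39056 years ≈ 0.714 mm/yr.
Length of B = 0.714 × 15136 = 10807.1 mm.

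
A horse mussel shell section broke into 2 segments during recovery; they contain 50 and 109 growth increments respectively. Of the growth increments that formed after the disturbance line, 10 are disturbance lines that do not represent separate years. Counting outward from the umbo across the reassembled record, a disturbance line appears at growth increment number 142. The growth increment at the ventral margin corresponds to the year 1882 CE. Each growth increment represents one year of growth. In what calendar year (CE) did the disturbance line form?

Total growth increments = 50 + 109 = 159.
The disturbance line sits at growth increment 142 from the umbo, so 159 − 142 = 17 growth increments formed after it.
17 − 10 false = 7 true growth increments after the disturbance line.
1882 − 7 = 1875 CE.

1875 CE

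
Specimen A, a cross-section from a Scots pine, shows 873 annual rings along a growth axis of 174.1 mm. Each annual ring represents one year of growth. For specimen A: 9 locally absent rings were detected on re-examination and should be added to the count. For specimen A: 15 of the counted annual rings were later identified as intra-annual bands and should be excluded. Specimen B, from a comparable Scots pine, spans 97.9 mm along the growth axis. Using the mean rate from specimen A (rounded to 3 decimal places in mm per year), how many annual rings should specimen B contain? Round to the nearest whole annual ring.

487 annual rings

Specimen A: true annual ring count = 873 − 15 + 9 = 867.
A: Extension rate ≈ 174.1 / 867 = 0.201 mm per year.
Specimen B: 97.9 mm / 0.201 mm per year = 487.06 years ≈ 487 annual rings.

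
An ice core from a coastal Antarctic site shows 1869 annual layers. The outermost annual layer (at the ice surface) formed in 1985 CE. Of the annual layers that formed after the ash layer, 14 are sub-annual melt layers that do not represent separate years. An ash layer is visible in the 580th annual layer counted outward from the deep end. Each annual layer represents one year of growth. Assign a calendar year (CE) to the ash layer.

1869 − 580 = 1289 annual layers lie beyond the ash layer toward the ice surface.
1289 − 14 false = 1275 true annual layers after the ash layer.
Counting back 1275 years from 1985 CE places the ash layer in 1985 − 1275 = 710 CE.

710 CE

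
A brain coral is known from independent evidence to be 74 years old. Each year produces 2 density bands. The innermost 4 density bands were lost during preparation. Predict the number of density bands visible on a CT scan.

74 years at 2 density bands per year gives 74 × 2 = 148 density bands.
Subtracting the 4 density bands not captured gives 148 − 4 = 144 density bands in the record.

144 density bands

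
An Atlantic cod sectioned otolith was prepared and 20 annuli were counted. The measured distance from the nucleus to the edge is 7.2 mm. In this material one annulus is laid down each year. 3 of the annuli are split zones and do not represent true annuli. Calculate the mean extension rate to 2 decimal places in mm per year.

0.42 mm per year

Correcting the raw count gives 20 − 3 = 17 true annuli.
7.2 mm over 17 years gives 7.2 / 17 ≈ 0.42 mm per year.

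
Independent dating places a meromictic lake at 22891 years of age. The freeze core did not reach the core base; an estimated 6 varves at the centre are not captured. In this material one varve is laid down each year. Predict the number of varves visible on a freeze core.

22885 varves

One varve per year gives 22891 varves over 22891 years.
Subtracting the 6 varves not captured gives 22891 − 6 = 22885 varves in the record.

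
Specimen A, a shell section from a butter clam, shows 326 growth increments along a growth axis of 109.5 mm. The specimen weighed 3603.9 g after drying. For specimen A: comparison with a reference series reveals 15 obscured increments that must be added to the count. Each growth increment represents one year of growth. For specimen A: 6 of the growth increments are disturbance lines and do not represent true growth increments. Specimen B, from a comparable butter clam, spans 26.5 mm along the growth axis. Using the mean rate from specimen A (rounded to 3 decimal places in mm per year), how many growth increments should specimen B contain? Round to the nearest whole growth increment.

81 growth increments

Specimen A: true growth increment count = 326 − 6 + 15 = 335.
A: 109.5 mm over 335 years gives 109.5 / 335 ≈ 0.327 mm per year.
For B, 26.5 / 0.327 = 81.04 years ≈ 81 growth increments.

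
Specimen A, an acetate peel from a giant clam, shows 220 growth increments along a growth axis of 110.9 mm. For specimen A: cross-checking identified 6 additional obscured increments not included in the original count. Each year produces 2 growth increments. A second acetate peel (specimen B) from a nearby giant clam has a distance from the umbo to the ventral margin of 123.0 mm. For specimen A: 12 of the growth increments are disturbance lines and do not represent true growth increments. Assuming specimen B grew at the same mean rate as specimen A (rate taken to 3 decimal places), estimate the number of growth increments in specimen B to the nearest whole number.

Specimen A: correcting the raw count gives 220 − 12 + 6 = 214 true growth increments.
Specimen A: dividing by 2 growth increments per year: 214 / 2 = 107 years.
A: Extension rate ≈ 110.9 / 107 = 1.036 mm/yr.
For B, 123.0 / 1.036 = 118.73 years; at 2 growth increments per year that is 118.73 × 2 ≈ 237 growth increments.

237 growth increments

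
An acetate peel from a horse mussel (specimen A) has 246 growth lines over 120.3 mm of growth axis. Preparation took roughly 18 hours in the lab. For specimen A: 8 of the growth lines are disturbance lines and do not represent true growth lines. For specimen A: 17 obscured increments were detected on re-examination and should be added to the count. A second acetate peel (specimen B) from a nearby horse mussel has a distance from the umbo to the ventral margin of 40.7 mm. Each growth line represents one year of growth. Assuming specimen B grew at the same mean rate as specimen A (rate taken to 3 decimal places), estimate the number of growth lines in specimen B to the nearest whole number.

Specimen A: correcting the raw count gives 246 − 8 + 17 = 255 true growth lines.
A: 120.3 mm over 255 years gives 120.3 / 255 ≈ 0.472 mm/year.
B spans 40.7 / 0.472 = 86.23 years ≈ 86 growth lines.

86 growth lines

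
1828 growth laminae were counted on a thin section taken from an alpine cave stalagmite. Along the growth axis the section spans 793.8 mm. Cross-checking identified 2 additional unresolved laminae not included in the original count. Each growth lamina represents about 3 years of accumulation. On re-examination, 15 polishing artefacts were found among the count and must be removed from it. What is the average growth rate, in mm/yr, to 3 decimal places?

0.146 mm/yr

After corrections the count is 1828 − 15 + 2 = 1815 growth laminae.
Multiplying by 3 years per growth lamina: 1815 × 3 = 5445 years.
Mean rate = 793.8 mm / 5445 years ≈ 0.146 mm/yr.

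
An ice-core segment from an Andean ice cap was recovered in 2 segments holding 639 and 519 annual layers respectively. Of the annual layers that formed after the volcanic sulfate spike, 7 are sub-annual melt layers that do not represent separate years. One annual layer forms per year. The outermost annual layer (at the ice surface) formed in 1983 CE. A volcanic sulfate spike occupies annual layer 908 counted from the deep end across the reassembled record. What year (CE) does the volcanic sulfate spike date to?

Total annual layers = 639 + 519 = 1158.
1158 − 908 = 250 annual layers lie beyond the volcanic sulfate spike toward the ice surface.
Removing the 7 false annual layers leaves 250 − 7 = 243 true annual layers beyond the volcanic sulfate spike.
1983 − 243 = 1740 CE.

1740 CE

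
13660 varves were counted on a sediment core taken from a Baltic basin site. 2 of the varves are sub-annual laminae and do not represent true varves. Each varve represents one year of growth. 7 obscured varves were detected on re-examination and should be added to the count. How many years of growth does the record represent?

13665 years

After corrections the count is 13660 − 2 + 7 = 13665 varves.
One varve per year makes the duration 13665 years.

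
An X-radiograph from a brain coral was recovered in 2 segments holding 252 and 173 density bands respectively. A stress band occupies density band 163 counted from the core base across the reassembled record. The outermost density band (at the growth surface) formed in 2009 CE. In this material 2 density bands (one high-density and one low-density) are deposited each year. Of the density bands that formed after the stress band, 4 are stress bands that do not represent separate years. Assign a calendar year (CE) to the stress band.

Total density bands = 252 + 173 = 425.
The stress band sits at density band 163 from the core base, so 425 − 163 = 262 density bands formed after it.
Removing the 4 false density bands leaves 262 − 4 = 258 true density bands beyond the stress band.
258 density bands at 2 per year is 258 / 2 = 129 years.
2009 − 129 = 1880 CE.

1880 CE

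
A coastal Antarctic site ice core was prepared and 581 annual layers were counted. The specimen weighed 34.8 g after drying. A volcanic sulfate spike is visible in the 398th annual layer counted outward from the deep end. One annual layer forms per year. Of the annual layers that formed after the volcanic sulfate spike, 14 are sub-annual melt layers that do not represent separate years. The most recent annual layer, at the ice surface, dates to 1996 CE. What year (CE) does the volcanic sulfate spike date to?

The volcanic sulfate spike sits at annual layer 398 from the deep end, so 581 − 398 = 183 annual layers formed after it.
Excluding 14 false annual layers: 183 − 14 = 169.
The annual layer at the ice surface is 1996 CE, so the volcanic sulfate spike dates to 1996 − 169 = 1827 CE.

1827 CE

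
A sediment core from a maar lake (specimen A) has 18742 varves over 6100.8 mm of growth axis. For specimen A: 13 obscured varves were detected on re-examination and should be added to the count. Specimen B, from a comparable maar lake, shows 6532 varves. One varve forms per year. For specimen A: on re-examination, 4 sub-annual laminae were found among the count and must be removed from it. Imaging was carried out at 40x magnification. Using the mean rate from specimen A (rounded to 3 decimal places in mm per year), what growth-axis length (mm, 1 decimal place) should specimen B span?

2122.9 mm

Specimen A: after corrections the count is 18742 − 4 + 13 = 18751 varves.
A: 6100.8 mm over 18751 years gives 6100.8 / 18751 ≈ 0.325 mm/year.
B's length ≈ 0.325 × 6532 = 2122.9 mm.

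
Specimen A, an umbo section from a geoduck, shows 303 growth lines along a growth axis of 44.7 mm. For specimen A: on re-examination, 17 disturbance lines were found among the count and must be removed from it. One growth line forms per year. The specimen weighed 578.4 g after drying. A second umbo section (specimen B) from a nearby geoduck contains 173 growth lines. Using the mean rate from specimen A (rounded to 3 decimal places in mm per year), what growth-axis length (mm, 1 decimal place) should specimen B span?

Specimen A: adjusted count: 303 − 17 = 286 growth lines.
A: Mean rate = 44.7 mm / 286 years ≈ 0.156 mm/year.
For B, 0.156 mm/year × 173 years = 27.0 mm.

27.0 mm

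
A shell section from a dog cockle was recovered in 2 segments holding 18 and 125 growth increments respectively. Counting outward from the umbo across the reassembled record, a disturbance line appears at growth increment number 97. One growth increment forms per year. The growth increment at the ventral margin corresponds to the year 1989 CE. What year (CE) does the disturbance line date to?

1943 CE

Total growth increments = 18 + 125 = 143.
143 − 97 = 46 growth increments lie beyond the disturbance line toward the ventral margin.
The growth increment at the ventral margin is 1989 CE, so the disturbance line dates to 1989 − 46 = 1943 CE.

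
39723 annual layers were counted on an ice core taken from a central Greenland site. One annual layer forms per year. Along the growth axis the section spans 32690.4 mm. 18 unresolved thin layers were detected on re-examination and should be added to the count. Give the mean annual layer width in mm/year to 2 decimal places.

0.82 mm/year

Correcting the raw count gives 39723 + 18 = 39741 true annual layers.
Extension rate ≈ 32690.4 / 39741 = 0.82 mm/year.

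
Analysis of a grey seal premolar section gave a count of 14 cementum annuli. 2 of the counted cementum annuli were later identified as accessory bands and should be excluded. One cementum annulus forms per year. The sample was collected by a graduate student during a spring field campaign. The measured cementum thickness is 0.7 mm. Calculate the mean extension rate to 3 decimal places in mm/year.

Correcting the raw count gives 14 − 2 = 12 true cementum annuli.
Mean rate = 0.7 mm / 12 years ≈ 0.058 mm/year.

0.058 mm/year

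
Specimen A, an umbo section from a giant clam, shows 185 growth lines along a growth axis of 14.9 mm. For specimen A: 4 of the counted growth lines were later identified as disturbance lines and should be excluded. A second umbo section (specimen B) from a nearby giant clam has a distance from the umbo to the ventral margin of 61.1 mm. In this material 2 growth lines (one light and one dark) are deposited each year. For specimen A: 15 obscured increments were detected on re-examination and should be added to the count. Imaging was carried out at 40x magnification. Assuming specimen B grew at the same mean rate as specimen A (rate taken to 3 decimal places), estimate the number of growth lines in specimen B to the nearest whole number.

804 growth lines

Specimen A: adjusted count: 185 − 4 + 15 = 196 growth lines.
Specimen A: 196 growth lines at 2 per year is 196 / 2 = 98 years.
A: Mean rate = 14.9 mm / 98 years ≈ 0.152 mm/year.
For B, 61.1 / 0.152 = 401.97 years; at 2 growth lines per year that is 401.97 × 2 ≈ 804 growth lines.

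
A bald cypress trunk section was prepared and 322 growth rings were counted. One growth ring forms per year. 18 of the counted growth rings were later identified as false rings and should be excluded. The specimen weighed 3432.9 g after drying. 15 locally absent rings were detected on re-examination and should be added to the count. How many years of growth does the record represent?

319 yr

Adjusted count: 322 − 18 + 15 = 319 growth rings.
With a one-to-one growth ring periodicity this is 319 years.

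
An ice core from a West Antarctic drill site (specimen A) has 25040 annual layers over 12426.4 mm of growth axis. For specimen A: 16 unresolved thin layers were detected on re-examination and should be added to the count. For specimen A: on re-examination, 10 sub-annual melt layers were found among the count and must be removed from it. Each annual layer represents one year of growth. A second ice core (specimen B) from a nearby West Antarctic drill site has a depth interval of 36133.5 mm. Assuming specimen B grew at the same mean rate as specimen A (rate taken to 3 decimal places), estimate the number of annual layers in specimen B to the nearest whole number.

72850 annual layers

Specimen A: correcting the raw count gives 25040 − 10 + 16 = 25046 true annual layers.
A: Mean rate = 12426.4 mm / 25046 years ≈ 0.496 mm per year.
Specimen B: 36133.5 mm / 0.496 mm per year = 72849.80 years ≈ 72850 annual layers.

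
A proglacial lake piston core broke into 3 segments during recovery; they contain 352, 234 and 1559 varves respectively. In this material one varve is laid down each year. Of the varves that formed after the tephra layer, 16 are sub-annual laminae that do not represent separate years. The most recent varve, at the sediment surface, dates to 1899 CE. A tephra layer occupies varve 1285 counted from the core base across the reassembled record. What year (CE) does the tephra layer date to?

1055 CE

Total varves = 352 + 234 + 1559 = 2145.
2145 − 1285 = 860 varves lie beyond the tephra layer toward the sediment surface.
Removing the 16 false varves leaves 860 − 16 = 844 true varves beyond the tephra layer.
1899 − 844 = 1055 CE.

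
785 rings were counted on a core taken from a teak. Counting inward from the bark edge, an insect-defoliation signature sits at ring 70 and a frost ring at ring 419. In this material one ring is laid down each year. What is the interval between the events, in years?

Separation: 419 − 70 = 349 rings.
One ring per year makes the interval 349 years.

349 years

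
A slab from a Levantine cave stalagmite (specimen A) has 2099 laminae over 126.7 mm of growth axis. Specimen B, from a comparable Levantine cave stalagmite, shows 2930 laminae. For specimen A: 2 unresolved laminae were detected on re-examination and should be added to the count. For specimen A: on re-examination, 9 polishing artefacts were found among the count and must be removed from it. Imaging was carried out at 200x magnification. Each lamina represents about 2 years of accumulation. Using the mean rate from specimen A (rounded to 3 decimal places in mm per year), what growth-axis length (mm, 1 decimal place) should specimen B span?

Specimen A: correcting the raw count gives 2099 − 9 + 2 = 2092 true laminae.
Specimen A: 2092 laminae at 2 years each span 2092 × 2 = 4184 years.
A: Extension rate ≈ 126.7 / 4184 = 0.030 mm/year.
Specimen B: multiplying by 2 years per lamina: 2930 × 2 = 5860 years. For B, 0.030 mm/year × 5860 years = 175.8 mm.

175.8 mm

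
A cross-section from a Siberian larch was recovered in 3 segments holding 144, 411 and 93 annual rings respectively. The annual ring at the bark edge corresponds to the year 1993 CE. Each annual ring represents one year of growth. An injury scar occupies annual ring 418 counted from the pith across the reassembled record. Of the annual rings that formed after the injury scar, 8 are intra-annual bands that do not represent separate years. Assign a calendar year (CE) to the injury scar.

1771 CE

Total annual rings = 144 + 411 + 93 = 648.
The injury scar sits at annual ring 418 from the pith, so 648 − 418 = 230 annual rings formed after it.
230 − 8 false = 222 true annual rings after the injury scar.
Counting back 222 years from 1993 CE places the injury scar in 1993 − 222 = 1771 CE.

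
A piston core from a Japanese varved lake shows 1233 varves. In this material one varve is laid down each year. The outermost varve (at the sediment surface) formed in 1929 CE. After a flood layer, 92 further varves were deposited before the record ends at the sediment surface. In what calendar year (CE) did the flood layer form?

92 varves post-date the flood layer.
The varve at the sediment surface is 1929 CE, so the flood layer dates to 1929 − 92 = 1837 CE.

1837 CE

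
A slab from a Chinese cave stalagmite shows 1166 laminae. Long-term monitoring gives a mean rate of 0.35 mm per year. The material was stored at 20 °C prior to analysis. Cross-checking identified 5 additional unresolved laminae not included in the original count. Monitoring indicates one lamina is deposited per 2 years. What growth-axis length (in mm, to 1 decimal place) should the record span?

819.7 mm

Adjusted count: 1166 + 5 = 1171 laminae.
1171 laminae at 2 years each span 1171 × 2 = 2342 years.
Predicted length = 0.35 mm/year × 2342 years = 819.7 mm.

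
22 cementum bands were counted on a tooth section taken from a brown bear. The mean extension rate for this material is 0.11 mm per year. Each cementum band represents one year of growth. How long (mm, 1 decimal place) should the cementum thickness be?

The record spans 22 years at 0.11 mm per year.
22 years at 0.11 mm/year gives 0.11 × 22 = 2.4 mm.

2.4 mm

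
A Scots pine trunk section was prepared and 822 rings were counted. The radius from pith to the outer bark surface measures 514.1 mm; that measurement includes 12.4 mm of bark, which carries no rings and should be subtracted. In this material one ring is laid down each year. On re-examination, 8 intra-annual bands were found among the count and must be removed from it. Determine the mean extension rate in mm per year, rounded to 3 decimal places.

After corrections the count is 822 − 8 = 814 rings.
Net length = 514.1 − 12.4 = 501.7 mm.
Mean rate = 501.7 mm / 814 years ≈ 0.616 mm per year.

0.616 mm per year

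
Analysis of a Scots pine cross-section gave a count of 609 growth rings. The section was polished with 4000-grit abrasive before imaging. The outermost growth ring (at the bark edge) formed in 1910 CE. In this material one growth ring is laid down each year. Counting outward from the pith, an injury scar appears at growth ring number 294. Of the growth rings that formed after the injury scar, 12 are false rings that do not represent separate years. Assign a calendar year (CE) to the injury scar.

Between growth ring 294 and the bark edge there are 609 − 294 = 315 growth rings.
Excluding 12 false growth rings: 315 − 12 = 303.
1910 − 303 = 1607 CE.

1607 CE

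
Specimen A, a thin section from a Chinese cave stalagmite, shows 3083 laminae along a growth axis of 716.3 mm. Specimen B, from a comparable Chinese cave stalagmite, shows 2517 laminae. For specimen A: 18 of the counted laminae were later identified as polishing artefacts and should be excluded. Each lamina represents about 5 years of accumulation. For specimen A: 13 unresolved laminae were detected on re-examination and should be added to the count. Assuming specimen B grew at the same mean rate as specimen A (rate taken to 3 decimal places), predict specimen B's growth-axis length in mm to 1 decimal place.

591.5 mm

Specimen A: adjusted count: 3083 − 18 + 13 = 3078 laminae.
Specimen A: multiplying by 5 years per lamina: 3078 × 5 = 15390 years.
A: Extension rate ≈ 716.3 / 15390 = 0.047 mm per year.
Specimen B: multiplying by 5 years per lamina: 2517 × 5 = 12585 years. B's length ≈ 0.047 × 12585 = 591.5 mm.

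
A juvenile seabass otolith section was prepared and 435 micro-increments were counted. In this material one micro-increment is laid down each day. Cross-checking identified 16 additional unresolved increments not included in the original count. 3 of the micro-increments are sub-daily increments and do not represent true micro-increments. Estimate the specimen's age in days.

Correcting the raw count gives 435 − 3 + 16 = 448 true micro-increments.
One micro-increment per day makes the duration 448 days.

448 days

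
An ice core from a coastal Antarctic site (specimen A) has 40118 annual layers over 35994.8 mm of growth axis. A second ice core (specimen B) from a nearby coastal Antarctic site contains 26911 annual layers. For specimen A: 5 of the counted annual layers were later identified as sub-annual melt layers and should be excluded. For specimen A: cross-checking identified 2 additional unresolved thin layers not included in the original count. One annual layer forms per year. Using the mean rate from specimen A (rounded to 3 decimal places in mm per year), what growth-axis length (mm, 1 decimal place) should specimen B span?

Specimen A: adjusted count: 40118 − 5 + 2 = 40115 annual layers.
A: Extension rate ≈ 35994.8 / 40115 = 0.897 mm per year.
For B, 0.897 mm/year × 26911 years = 24139.2 mm.

24139.2 mm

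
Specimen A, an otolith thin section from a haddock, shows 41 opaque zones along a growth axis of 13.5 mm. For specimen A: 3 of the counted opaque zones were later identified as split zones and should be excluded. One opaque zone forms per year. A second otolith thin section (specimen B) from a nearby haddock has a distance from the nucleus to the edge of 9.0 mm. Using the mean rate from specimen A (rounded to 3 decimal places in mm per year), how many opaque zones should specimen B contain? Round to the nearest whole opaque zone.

Specimen A: true opaque zone count = 41 − 3 = 38.
A: 13.5 mm over 38 years gives 13.5 / 38 ≈ 0.355 mm per year.
For B, 9.0 / 0.355 = 25.35 years ≈ 25 opaque zones.

25 opaque zones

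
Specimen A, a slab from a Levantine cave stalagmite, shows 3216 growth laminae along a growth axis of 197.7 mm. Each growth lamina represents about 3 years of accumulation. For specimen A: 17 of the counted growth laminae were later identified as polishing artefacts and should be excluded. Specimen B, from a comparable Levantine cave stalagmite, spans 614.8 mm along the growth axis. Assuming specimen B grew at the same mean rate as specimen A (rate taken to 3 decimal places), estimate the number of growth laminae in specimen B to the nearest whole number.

Specimen A: true growth lamina count = 3216 − 17 = 3199.
Specimen A: multiplying by 3 years per growth lamina: 3199 × 3 = 9597 years.
A: 197.7 mm over 9597 years gives 197.7 / 9597 ≈ 0.021 mm/year.
For B, 614.8 / 0.021 = 29276.19 years; at 3 years per growth lamina that is 29276.19 / 3 ≈ 9759 growth laminae.

9759 growth laminae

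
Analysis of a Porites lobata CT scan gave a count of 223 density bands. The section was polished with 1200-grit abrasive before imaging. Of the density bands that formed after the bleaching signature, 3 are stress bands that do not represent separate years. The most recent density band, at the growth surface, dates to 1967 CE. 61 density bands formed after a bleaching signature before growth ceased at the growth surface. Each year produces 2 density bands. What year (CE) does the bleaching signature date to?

1938 CE

61 density bands formed after the bleaching signature.
Removing the 3 false density bands leaves 61 − 3 = 58 true density bands beyond the bleaching signature.
58 density bands at 2 per year is 58 / 2 = 29 years.
1967 − 29 = 1938 CE.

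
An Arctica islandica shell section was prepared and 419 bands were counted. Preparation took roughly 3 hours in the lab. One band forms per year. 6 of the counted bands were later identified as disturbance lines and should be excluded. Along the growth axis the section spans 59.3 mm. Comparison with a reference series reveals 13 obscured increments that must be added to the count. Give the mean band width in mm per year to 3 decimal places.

0.139 mm per year

True band count = 419 − 6 + 13 = 426.
Extension rate ≈ 59.3 / 426 = 0.139 mm per year.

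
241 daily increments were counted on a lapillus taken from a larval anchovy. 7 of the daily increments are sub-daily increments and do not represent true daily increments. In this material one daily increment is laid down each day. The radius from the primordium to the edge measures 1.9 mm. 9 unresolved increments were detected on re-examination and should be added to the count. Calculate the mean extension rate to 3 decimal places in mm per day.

0.008 mm per day

Correcting the raw count gives 241 − 7 + 9 = 243 true daily increments.
Mean rate = 1.9 mm / 243 days ≈ 0.008 mm per day.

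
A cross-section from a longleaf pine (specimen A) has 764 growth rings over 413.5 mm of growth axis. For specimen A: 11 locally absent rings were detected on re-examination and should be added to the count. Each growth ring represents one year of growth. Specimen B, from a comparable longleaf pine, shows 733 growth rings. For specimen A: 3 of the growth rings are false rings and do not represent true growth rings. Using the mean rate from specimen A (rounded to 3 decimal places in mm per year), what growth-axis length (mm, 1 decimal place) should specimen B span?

Specimen A: true growth ring count = 764 − 3 + 11 = 772.
A: Mean rate = 413.5 mm / 772 years ≈ 0.536 mm/yr.
Length of B = 0.536 × 733 = 392.9 mm.

392.9 mm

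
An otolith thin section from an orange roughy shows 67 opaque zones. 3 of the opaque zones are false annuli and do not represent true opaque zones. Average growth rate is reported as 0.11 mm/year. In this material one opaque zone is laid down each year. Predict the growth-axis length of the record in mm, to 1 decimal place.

Adjusted count: 67 − 3 = 64 opaque zones.
Length ≈ 0.11 × 64 = 7.0 mm.

7.0 mm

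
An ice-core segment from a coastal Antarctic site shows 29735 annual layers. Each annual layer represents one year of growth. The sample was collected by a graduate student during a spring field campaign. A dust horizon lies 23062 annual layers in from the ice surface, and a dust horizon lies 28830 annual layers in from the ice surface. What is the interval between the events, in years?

28830 − 23062 = 5768 annual layers lie between the two events.
At one annual layer per year, 5768 years elapsed between them.

5768 yr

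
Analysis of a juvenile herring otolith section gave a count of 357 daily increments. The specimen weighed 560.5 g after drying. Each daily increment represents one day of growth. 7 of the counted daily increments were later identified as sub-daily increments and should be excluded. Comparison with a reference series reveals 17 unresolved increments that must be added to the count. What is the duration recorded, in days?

True daily increment count = 357 − 7 + 17 = 367.
With a one-to-one daily increment periodicity this is 367 days.

367 d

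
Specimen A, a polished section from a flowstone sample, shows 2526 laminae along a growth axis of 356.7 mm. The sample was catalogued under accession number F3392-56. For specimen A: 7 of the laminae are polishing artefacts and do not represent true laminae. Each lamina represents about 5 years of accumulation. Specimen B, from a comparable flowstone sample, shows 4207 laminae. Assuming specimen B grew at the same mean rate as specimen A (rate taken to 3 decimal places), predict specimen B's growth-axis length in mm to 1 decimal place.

589.0 mm

Specimen A: adjusted count: 2526 − 7 = 2519 laminae.
Specimen A: 2519 laminae at 5 years each span 2519 × 5 = 12595 years.
A: 356.7 mm over 12595 years gives 356.7 / 12595 ≈ 0.028 mm/yr.
Specimen B: multiplying by 5 years per lamina: 4207 × 5 = 21035 years. For B, 0.028 mm/year × 21035 years = 589.0 mm.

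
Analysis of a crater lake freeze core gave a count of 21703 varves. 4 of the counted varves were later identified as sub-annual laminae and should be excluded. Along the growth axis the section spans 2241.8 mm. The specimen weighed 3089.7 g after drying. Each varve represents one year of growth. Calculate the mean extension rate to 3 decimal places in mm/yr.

0.103 mm/yr

Adjusted count: 21703 − 4 = 21699 varves.
2241.8 mm over 21699 years gives 2241.8 / 21699 ≈ 0.103 mm/yr.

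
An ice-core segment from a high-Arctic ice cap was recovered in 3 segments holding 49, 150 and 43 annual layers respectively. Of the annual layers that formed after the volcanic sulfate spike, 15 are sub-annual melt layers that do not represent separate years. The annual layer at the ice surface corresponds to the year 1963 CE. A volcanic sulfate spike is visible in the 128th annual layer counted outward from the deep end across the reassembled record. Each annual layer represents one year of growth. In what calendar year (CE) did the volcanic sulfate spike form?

1864 CE

Total annual layers = 49 + 150 + 43 = 242.
Between annual layer 128 and the ice surface there are 242 − 128 = 114 annual layers.
Excluding 15 false annual layers: 114 − 15 = 99.
1963 − 99 = 1864 CE.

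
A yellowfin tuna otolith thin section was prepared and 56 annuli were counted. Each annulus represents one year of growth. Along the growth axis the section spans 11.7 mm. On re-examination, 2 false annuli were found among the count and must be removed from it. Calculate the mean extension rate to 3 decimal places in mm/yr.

Adjusted count: 56 − 2 = 54 annuli.
11.7 mm over 54 years gives 11.7 / 54 ≈ 0.217 mm/yr.

0.217 mm/yr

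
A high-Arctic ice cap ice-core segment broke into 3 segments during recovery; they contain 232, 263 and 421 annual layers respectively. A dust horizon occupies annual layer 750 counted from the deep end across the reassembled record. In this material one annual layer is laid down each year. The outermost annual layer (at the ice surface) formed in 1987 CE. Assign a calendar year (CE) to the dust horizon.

1821 CE

Total annual layers = 232 + 263 + 421 = 916.
Between annual layer 750 and the ice surface there are 916 − 750 = 166 annual layers.
Counting back 166 years from 1987 CE places the dust horizon in 1987 − 166 = 1821 CE.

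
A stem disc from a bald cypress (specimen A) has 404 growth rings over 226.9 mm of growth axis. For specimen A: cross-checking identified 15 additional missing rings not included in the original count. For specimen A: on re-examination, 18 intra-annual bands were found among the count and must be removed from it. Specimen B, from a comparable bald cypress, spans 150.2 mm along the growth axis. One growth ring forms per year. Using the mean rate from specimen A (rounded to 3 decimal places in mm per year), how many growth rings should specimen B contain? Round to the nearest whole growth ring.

265 growth rings

Specimen A: after corrections the count is 404 − 18 + 15 = 401 growth rings.
A: 226.9 mm over 401 years gives 226.9 / 401 ≈ 0.566 mm per year.
Specimen B: 150.2 mm / 0.566 mm per year = 265.37 years ≈ 265 growth rings.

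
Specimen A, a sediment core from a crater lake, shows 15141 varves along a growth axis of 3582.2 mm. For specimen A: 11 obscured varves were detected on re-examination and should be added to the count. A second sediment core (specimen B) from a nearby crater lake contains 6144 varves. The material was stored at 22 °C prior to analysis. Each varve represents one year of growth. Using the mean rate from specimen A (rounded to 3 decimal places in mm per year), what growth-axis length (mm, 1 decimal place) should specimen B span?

1450.0 mm

Specimen A: correcting the raw count gives 15141 + 11 = 15152 true varves.
A: Extension rate ≈ 3582.2 / 15152 = 0.236 mm/year.
B's length ≈ 0.236 × 6144 = 1450.0 mm.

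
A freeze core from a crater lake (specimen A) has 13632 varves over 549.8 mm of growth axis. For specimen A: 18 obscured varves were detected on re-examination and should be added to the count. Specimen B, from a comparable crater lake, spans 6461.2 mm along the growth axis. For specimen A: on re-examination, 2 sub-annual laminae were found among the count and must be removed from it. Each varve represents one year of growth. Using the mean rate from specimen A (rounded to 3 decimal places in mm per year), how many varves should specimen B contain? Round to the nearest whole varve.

161530 varves

Specimen A: true varve count = 13632 − 2 + 18 = 13648.
A: Mean rate = 549.8 mm / 13648 years ≈ 0.040 mm/year.
For B, 6461.2 / 0.040 = 161530.00 years ≈ 161530 varves.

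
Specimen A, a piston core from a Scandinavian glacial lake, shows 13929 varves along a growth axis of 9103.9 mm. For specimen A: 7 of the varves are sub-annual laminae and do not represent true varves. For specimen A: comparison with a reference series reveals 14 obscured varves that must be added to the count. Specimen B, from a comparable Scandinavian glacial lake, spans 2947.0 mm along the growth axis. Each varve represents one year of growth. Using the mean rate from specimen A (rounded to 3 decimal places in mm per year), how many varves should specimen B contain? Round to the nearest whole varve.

Specimen A: adjusted count: 13929 − 7 + 14 = 13936 varves.
A: 9103.9 mm over 13936 years gives 9103.9 / 13936 ≈ 0.653 mm/yr.
For B, 2947.0 / 0.653 = 4513.02 years ≈ 4513 varves.

4513 varves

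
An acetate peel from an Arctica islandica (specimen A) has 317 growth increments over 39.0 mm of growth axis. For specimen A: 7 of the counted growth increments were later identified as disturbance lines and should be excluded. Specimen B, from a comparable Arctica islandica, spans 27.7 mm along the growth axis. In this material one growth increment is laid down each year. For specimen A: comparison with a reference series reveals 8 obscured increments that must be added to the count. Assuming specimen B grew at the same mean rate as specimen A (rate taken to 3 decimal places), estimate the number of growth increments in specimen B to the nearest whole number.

Specimen A: after corrections the count is 317 − 7 + 8 = 318 growth increments.
A: 39.0 mm over 318 years gives 39.0 / 318 ≈ 0.123 mm per year.
Specimen B: 27.7 mm / 0.123 mm per year = 225.20 years ≈ 225 growth increments.

225 growth increments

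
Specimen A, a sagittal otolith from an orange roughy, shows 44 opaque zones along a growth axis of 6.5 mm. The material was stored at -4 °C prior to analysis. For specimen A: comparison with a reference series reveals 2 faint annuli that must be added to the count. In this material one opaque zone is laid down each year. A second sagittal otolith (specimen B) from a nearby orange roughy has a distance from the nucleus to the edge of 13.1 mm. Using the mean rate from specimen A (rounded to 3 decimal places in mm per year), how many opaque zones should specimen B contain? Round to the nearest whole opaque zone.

93 opaque zones

Specimen A: adjusted count: 44 + 2 = 46 opaque zones.
A: Mean rate = 6.5 mm / 46 years ≈ 0.141 mm/yr.
For B, 13.1 / 0.141 = 92.91 years ≈ 93 opaque zones.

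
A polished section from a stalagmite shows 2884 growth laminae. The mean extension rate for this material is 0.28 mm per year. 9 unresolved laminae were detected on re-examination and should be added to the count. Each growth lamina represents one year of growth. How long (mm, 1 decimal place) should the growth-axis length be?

810.0 mm

After corrections the count is 2884 + 9 = 2893 growth laminae.
Length ≈ 0.28 × 2893 = 810.0 mm.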